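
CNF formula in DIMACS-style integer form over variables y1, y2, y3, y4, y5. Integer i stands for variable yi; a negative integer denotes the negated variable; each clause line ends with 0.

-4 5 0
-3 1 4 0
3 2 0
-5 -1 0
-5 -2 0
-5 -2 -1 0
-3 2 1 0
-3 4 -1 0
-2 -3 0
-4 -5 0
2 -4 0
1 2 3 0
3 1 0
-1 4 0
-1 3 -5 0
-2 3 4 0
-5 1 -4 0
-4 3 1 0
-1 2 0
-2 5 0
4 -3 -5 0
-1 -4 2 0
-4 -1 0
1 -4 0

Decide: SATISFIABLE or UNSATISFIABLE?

UNSATISFIABLE

y1 = True:
  propagation gives y5=False, y4=False; an empty clause results — contradiction.
y1 = False:
  propagation gives y3=True, y4=True; an empty clause results — contradiction.
Every branch closes, so no satisfying assignment exists.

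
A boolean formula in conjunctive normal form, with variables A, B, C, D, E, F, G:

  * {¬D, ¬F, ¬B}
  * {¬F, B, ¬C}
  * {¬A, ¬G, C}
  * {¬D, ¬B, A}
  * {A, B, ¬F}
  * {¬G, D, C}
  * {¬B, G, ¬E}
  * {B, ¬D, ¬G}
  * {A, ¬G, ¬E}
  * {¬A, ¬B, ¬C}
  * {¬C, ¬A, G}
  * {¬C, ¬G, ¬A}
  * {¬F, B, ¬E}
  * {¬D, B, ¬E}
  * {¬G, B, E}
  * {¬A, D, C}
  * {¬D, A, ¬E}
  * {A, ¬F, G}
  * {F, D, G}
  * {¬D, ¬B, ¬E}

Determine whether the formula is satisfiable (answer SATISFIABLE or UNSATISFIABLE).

Set A = False and propagate.
Branch on B: take B = False.
  then F is forced to False.
Branch on C: take C = False.
The remaining clauses are satisfied by D = True, E = False, G = False.
So A = 0, B = 0, C = 0, D = 1, E = 0, F = 0, G = 0 is a satisfying assignment.

SATISFIABLE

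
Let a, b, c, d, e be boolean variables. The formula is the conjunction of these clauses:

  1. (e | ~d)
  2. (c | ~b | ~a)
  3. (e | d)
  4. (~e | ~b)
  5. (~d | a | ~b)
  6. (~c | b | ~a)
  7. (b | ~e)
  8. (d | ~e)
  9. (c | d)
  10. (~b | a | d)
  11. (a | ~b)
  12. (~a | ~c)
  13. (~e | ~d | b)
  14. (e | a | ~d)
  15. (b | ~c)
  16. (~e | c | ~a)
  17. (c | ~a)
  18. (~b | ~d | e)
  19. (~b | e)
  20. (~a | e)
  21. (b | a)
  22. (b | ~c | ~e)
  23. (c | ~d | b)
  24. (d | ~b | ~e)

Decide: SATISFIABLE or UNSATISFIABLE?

UNSATISFIABLE

b = True:
  propagation gives e=False; an empty clause results — contradiction.
b = False:
  propagation gives e=False, d=False; an empty clause results — contradiction.
Every branch closes, so no satisfying assignment exists.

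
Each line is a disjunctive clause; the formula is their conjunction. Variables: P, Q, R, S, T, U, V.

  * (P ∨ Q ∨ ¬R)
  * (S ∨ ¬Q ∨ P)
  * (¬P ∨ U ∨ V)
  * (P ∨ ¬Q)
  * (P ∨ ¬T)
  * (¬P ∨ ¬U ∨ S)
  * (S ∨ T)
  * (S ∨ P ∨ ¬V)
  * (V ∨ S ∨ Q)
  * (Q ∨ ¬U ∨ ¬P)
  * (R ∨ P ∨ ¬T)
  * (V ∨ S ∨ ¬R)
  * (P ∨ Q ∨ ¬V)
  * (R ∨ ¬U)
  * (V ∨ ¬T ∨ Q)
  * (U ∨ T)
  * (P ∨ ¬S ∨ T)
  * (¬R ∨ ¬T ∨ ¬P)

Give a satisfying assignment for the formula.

P = T, Q = F, R = F, S = T, T = T, U = F, V = T

Check each clause:
  1. (Q ∨ P ∨ ¬R) — P is true.
  2. (¬Q ∨ S ∨ P) — P is true.
  3. (¬P ∨ V ∨ U) — V is true.
  4. (P ∨ ¬Q) — P is true.
  5. (¬T ∨ P) — P is true.
  6. (¬U ∨ S ∨ ¬P) — ¬U is true.
  7. (T ∨ S) — S is true.
  8. (P ∨ ¬V ∨ S) — P is true.
  9. (V ∨ Q ∨ S) — S is true.
  10. (¬P ∨ Q ∨ ¬U) — ¬U is true.
  11. (R ∨ P ∨ ¬T) — P is true.
  12. (S ∨ ¬R ∨ V) — S is true.
  13. (¬V ∨ Q ∨ P) — P is true.
  14. (R ∨ ¬U) — ¬U is true.
  15. (Q ∨ ¬T ∨ V) — V is true.
  16. (U ∨ T) — T is true.
  17. (¬S ∨ T ∨ P) — P is true.
  18. (¬P ∨ ¬T ∨ ¬R) — ¬R is true.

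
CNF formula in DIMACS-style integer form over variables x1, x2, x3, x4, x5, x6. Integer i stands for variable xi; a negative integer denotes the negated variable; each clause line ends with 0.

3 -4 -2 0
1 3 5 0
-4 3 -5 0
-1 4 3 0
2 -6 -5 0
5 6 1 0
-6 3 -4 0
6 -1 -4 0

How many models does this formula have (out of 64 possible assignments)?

Split on x3, then x4.
  x3=1, x4=1: 8 of the 16 assignments to (x1,x2,x5,x6) work.
  x3=1, x4=0: 12 of the 16 assignments to (x1,x2,x5,x6) work.
  x3=0, x4=1: a clause becomes empty — 0.
  x3=0, x4=0: remaining (x1,x2,x5,x6) ∈ {(0,0,1,0); (0,1,1,0); (0,1,1,1)} — 3.
Total: 8 + 12 + 0 + 3 = 23.

23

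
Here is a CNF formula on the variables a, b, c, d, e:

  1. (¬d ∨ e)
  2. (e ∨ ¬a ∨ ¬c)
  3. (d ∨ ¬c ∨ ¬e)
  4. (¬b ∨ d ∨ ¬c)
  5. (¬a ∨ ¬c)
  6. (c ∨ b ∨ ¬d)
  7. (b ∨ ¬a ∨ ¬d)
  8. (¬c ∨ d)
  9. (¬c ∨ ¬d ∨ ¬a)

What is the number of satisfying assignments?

12

Split on c, then d.
  c=1, d=1: remaining (a,b,e) ∈ {(0,0,1); (0,1,1)} — 2.
  c=1, d=0: a clause becomes empty — 0.
  c=0, d=1: remaining (a,b,e) ∈ {(0,1,1); (1,1,1)} — 2.
  c=0, d=0: a, b, e free → 2^3 = 8.
Total: 2 + 0 + 2 + 8 = 12.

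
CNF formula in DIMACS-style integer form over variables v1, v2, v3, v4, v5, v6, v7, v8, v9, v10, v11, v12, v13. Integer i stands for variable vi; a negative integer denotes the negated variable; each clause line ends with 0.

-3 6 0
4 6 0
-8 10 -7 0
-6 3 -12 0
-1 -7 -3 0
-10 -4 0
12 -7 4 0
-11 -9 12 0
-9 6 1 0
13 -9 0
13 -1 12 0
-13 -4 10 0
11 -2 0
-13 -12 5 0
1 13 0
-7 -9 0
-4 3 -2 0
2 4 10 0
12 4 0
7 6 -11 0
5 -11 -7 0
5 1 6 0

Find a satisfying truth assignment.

v1=0  v2=1  v3=1  v4=0  v5=1  v6=1  v7=1  v8=0  v9=0  v10=0  v11=1  v12=1  v13=1

Pure literal: v5 appears only positively; assign v5 = True.
Pure literal: v8 appears only negated; assign v8 = False.
Try v1 = False.
  then v13 is forced to True.
Branch on v2: take v2 = True.
  then v11 is forced to True.
For the remaining variables, v3 = True, v4 = False, v6 = True, v7 = True, v9 = False, v10 = False, v12 = True works.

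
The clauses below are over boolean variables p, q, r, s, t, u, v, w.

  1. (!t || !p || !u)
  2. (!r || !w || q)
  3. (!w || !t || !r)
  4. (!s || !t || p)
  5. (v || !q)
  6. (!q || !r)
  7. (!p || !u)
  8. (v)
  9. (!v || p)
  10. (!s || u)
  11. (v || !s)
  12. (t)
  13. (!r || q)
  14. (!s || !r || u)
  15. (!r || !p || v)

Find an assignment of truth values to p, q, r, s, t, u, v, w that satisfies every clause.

The clause (v) is unit: v must be True.
(p) is a unit clause, so p = True.
The clause (!u) is unit: u must be False.
The clause (!s) is unit: s must be False.
Unit propagation: (t) forces t = True.
r occurs only negated in the remaining clauses — set r = False.
q, w are now unconstrained; take q = False, w = True.

p = True  q = False  r = False  s = False  t = True  u = False  v = True  w = True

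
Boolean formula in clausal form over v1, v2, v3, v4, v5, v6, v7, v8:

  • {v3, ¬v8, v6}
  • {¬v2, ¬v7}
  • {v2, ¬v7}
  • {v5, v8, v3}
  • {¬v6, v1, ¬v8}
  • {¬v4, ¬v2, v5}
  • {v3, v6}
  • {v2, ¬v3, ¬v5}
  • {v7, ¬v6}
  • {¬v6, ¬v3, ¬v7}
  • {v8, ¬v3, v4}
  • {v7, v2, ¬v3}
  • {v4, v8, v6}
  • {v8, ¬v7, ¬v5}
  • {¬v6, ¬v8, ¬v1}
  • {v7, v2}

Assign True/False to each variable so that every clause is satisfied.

v1=T, v2=T, v3=T, v4=F, v5=T, v6=F, v7=F, v8=T

Check each clause:
  1. {¬v8, v3, v6} — v3 is true.
  2. {¬v2, ¬v7} — ¬v7 is true.
  3. {¬v7, v2} — ¬v7 is true.
  4. {v8, v5, v3} — v8 is true.
  5. {¬v8, ¬v6, v1} — v1 is true.
  6. {¬v4, v5, ¬v2} — ¬v4 is true.
  7. {v3, v6} — v3 is true.
  8. {¬v3, ¬v5, v2} — v2 is true.
  9. {¬v6, v7} — ¬v6 is true.
  10. {¬v3, ¬v7, ¬v6} — ¬v7 is true.
  11. {v8, v4, ¬v3} — v8 is true.
  12. {v7, v2, ¬v3} — v2 is true.
  13. {v8, v4, v6} — v8 is true.
  14. {¬v7, v8, ¬v5} — v8 is true.
  15. {¬v8, ¬v1, ¬v6} — ¬v6 is true.
  16. {v7, v2} — v2 is true.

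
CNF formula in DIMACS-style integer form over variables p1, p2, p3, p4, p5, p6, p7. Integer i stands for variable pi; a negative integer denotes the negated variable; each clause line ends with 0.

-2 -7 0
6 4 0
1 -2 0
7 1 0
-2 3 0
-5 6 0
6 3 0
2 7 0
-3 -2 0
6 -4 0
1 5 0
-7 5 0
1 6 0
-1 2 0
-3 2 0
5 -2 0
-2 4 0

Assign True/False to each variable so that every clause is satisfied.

p6 occurs only positively in the remaining clauses — set p6 = True.
Branch on p1: take p1 = False.
  then p2 is forced to False.
  then p7 is forced to True.
  then p5 is forced to True.
  then p3 is forced to False.
p4 is now unconstrained; take p4 = True.

p1=0  p2=0  p3=0  p4=1  p5=1  p6=1  p7=1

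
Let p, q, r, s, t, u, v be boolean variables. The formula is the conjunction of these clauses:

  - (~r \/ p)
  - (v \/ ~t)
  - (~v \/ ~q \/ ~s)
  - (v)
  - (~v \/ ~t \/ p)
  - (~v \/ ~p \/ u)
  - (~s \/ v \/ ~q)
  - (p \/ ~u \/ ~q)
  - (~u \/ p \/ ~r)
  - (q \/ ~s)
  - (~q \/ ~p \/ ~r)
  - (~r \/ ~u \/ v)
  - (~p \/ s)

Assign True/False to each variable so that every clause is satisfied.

p = F, q = F, r = F, s = F, t = F, u = T, v = T

Check each clause:
  1. (~r \/ p) — ~r is true.
  2. (v \/ ~t) — ~t is true.
  3. (~v \/ ~q \/ ~s) — ~s is true.
  4. (v) — v is true.
  5. (p \/ ~t \/ ~v) — ~t is true.
  6. (~v \/ u \/ ~p) — u is true.
  7. (~q \/ ~s \/ v) — ~s is true.
  8. (~q \/ p \/ ~u) — ~q is true.
  9. (~u \/ p \/ ~r) — ~r is true.
  10. (q \/ ~s) — ~s is true.
  11. (~r \/ ~p \/ ~q) — ~r is true.
  12. (v \/ ~u \/ ~r) — ~r is true.
  13. (s \/ ~p) — ~p is true.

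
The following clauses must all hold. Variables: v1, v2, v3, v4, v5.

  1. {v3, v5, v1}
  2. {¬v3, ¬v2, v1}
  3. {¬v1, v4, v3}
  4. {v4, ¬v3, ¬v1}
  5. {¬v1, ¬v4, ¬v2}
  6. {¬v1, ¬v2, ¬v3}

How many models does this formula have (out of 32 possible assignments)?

Split on v1, then v3.
  v1=T, v3=T: remaining (v2,v4,v5) ∈ {(F,T,F); (F,T,T)} — 2.
  v1=T, v3=F: remaining (v2,v4,v5) ∈ {(F,T,F); (F,T,T)} — 2.
  v1=F, v3=T: remaining (v2,v4,v5) ∈ {(F,F,F); (F,F,T); (F,T,F); (F,T,T)} — 4.
  v1=F, v3=F: remaining (v2,v4,v5) ∈ {(F,F,T); (F,T,T); (T,F,T); (T,T,T)} — 4.
Total: 2 + 2 + 4 + 4 = 12.

12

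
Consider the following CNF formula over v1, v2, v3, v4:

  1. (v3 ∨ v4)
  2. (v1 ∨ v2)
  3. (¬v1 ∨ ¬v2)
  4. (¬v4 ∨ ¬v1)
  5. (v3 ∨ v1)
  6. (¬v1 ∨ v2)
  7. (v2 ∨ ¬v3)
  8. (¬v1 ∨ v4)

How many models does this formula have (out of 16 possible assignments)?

Satisfying assignments:
  v1=0 v2=1 v3=1 v4=0
  v1=0 v2=1 v3=1 v4=1
That's 2 in total.

2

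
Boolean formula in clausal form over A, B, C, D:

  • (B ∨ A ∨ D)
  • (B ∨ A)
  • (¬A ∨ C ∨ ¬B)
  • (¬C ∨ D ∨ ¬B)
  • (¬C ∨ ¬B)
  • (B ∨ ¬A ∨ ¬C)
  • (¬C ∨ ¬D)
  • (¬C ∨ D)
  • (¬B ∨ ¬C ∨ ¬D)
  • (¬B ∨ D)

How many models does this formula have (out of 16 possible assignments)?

3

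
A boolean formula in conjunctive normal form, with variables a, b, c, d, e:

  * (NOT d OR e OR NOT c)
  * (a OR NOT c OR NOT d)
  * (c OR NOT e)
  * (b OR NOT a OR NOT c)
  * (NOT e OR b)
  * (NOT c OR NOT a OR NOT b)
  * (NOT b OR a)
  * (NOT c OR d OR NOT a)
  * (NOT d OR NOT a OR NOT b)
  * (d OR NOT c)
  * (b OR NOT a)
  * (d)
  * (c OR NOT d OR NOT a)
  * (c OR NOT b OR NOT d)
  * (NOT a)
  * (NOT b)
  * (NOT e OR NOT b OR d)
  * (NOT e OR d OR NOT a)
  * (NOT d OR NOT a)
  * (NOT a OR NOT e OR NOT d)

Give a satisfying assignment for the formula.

a = False, b = False, c = False, d = True, e = False

(d) is a unit clause, so d = True.
(NOT a) is a unit clause, so a = False.
Unit propagation: (NOT c) forces c = False.
Unit propagation: (NOT e) forces e = False.
(NOT b) is a unit clause, so b = False.
Every clause has at least one true literal under this assignment.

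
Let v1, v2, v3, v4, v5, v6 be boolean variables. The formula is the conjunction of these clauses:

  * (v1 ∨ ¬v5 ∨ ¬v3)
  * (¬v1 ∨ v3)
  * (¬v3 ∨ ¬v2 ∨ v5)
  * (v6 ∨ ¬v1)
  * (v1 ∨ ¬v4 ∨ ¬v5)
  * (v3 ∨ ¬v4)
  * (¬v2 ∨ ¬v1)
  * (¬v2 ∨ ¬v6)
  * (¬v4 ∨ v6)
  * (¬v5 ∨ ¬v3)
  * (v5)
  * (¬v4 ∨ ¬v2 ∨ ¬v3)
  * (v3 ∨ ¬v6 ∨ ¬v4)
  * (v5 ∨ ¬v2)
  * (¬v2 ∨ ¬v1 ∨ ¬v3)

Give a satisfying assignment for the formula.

v1 = F, v2 = F, v3 = F, v4 = F, v5 = T, v6 = F

Unit propagation: (v5) forces v5 = True.
Unit propagation: (¬v3) forces v3 = False.
(¬v1) is a unit clause, so v1 = False.
The clause (¬v4) is unit: v4 must be False.
v2 occurs only negated in the remaining clauses — set v2 = False.
Pure literal: v6 appears only negated; assign v6 = False.
Check each clause:
  1. (¬v3 ∨ v1 ∨ ¬v5) — ¬v3 is true.
  2. (¬v1 ∨ v3) — ¬v1 is true.
  3. (v5 ∨ ¬v2 ∨ ¬v3) — ¬v3 is true.
  4. (¬v1 ∨ v6) — ¬v1 is true.
  5. (v1 ∨ ¬v5 ∨ ¬v4) — ¬v4 is true.
  6. (v3 ∨ ¬v4) — ¬v4 is true.
  7. (¬v1 ∨ ¬v2) — ¬v2 is true.
  8. (¬v6 ∨ ¬v2) — ¬v6 is true.
  9. (¬v4 ∨ v6) — ¬v4 is true.
  10. (¬v5 ∨ ¬v3) — ¬v3 is true.
  11. (v5) — v5 is true.
  12. (¬v4 ∨ ¬v2 ∨ ¬v3) — ¬v4 is true.
  13. (¬v6 ∨ v3 ∨ ¬v4) — ¬v6 is true.
  14. (¬v2 ∨ v5) — v5 is true.
  15. (¬v3 ∨ ¬v1 ∨ ¬v2) — ¬v3 is true.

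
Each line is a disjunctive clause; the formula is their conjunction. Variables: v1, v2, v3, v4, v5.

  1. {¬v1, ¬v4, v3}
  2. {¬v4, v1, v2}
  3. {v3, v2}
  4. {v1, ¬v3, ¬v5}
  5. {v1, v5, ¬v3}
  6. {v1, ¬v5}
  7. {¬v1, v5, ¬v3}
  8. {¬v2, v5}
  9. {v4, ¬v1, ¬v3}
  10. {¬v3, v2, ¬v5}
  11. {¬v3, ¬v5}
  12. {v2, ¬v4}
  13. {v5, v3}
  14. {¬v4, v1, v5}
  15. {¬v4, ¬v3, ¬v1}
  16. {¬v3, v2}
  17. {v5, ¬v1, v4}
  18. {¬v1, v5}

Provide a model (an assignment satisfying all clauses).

Set v1 = True and propagate.
  then v5 is forced to True.
  then v3 is forced to False.
  then v4 is forced to False.
  then v2 is forced to True.
Every clause has at least one true literal under this assignment.

v1 = True, v2 = True, v3 = False, v4 = False, v5 = True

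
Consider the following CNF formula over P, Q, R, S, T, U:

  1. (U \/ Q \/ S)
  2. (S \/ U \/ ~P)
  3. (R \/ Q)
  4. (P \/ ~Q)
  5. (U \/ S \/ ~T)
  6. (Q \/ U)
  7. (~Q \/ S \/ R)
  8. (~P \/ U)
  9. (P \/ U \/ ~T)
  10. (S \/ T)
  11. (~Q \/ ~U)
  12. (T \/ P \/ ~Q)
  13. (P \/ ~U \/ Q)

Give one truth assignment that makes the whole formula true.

P=True, Q=False, R=True, S=True, T=False, U=True

Check each clause:
  1. (U \/ S \/ Q) — S is true.
  2. (~P \/ U \/ S) — S is true.
  3. (R \/ Q) — R is true.
  4. (~Q \/ P) — P is true.
  5. (~T \/ U \/ S) — ~T is true.
  6. (U \/ Q) — U is true.
  7. (R \/ ~Q \/ S) — R is true.
  8. (U \/ ~P) — U is true.
  9. (U \/ P \/ ~T) — P is true.
  10. (T \/ S) — S is true.
  11. (~U \/ ~Q) — ~Q is true.
  12. (T \/ P \/ ~Q) — P is true.
  13. (P \/ Q \/ ~U) — P is true.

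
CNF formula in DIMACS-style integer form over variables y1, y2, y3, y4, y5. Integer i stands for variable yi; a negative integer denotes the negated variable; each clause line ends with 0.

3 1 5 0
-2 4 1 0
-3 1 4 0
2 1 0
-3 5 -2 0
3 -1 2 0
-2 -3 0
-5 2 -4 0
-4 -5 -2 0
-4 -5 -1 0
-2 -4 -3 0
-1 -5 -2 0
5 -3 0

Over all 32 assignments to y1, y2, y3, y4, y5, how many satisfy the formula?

3

The models are:
  y1=1 y2=0 y3=1 y4=0 y5=1
  y1=1 y2=1 y3=0 y4=0 y5=0
  y1=1 y2=1 y3=0 y4=1 y5=0
Count: 3.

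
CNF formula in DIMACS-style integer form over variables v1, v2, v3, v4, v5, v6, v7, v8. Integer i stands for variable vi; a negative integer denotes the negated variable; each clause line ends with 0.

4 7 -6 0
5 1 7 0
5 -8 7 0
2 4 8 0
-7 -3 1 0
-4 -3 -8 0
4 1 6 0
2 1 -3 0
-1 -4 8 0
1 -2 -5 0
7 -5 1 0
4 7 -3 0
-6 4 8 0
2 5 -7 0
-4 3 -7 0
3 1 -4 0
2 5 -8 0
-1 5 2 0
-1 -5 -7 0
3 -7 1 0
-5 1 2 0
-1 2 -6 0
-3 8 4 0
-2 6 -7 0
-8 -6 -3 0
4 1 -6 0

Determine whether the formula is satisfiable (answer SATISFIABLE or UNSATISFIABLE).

Try v1 = True.
Set v2 = True and propagate.
For the remaining variables, v3 = False, v4 = False, v5 = True, v6 = False, v7 = False, v8 = True works.
So v1 = True, v2 = True, v3 = False, v4 = False, v5 = True, v6 = False, v7 = False, v8 = True is a satisfying assignment.

SATISFIABLE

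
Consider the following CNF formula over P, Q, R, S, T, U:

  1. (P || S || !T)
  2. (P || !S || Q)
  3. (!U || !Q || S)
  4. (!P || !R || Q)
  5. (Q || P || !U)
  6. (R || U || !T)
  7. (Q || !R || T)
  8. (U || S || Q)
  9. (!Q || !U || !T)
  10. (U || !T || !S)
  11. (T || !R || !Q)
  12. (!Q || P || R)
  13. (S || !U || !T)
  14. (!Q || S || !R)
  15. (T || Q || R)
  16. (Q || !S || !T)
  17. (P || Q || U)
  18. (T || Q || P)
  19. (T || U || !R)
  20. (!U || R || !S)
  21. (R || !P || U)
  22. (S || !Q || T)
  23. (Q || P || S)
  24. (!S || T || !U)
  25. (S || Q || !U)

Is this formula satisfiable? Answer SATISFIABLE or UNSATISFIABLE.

UNSATISFIABLE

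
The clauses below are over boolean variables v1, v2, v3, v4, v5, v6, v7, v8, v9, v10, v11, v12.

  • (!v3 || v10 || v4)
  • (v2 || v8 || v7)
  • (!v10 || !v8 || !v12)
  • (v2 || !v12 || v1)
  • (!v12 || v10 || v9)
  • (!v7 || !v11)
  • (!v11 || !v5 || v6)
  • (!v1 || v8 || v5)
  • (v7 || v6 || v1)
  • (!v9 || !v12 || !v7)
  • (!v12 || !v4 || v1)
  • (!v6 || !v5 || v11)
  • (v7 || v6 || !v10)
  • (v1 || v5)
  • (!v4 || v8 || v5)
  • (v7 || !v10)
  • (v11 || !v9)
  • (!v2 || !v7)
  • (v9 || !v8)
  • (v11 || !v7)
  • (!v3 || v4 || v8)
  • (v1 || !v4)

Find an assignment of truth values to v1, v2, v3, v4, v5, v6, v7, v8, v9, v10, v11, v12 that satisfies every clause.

v1=T, v2=F, v3=T, v4=T, v5=F, v6=F, v7=F, v8=T, v9=T, v10=F, v11=T, v12=T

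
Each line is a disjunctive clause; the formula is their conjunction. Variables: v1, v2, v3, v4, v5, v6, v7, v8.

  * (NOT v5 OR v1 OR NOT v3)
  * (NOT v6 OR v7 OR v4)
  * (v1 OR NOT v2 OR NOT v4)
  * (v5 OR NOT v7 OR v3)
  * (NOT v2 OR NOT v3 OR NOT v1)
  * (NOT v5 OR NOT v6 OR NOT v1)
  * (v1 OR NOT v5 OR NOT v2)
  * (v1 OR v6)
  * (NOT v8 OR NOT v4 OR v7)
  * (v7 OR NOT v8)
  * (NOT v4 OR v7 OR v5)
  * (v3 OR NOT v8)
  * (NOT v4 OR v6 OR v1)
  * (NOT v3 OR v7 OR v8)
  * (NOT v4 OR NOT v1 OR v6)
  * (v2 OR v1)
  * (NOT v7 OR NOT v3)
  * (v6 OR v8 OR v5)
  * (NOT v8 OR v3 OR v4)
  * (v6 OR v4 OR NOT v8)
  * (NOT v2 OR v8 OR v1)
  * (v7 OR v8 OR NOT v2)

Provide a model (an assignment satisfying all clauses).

v1=1  v2=0  v3=0  v4=0  v5=1  v6=0  v7=0  v8=0

Try v1 = True.
For the remaining variables, v2 = False, v3 = False, v4 = False, v5 = True, v6 = False, v7 = False, v8 = False works.
Every clause has at least one true literal under this assignment.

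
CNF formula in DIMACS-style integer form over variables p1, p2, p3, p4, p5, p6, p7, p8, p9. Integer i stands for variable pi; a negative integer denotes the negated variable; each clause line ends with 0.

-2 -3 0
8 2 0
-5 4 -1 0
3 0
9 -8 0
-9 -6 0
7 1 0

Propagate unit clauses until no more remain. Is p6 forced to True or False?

False

(p3) stands alone — p3 = True.
From (!p2 || !p3) and p3 = True: p2 = False.
In (p8 || p2), p2 is now false; p8 must hold, so p8 = True.
(p9 || !p8): since p8 = True, the clause reduces to (p9). p9 = True.
(!p9 || !p6) with p9 = True leaves only !p6, so p6 = False.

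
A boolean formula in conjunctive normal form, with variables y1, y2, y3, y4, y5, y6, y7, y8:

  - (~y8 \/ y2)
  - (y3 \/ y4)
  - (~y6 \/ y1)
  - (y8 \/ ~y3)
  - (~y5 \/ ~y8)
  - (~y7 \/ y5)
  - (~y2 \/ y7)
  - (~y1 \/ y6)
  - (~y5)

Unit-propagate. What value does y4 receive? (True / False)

True

(~y5) stands alone — y5 = False.
From (y5 \/ ~y7) and y5 = False: y7 = False.
From (y7 \/ ~y2) and y7 = False: y2 = False.
In (~y8 \/ y2), y2 is now false; ~y8 must hold, so y8 = False.
(y8 \/ ~y3) with y8 = False leaves only ~y3, so y3 = False.
(y4 \/ y3): since y3 = False, the clause reduces to (y4). y4 = True.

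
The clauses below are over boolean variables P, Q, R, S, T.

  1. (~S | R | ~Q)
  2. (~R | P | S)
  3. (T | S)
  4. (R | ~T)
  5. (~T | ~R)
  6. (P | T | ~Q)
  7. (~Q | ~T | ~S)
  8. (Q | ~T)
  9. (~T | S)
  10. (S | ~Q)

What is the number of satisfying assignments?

5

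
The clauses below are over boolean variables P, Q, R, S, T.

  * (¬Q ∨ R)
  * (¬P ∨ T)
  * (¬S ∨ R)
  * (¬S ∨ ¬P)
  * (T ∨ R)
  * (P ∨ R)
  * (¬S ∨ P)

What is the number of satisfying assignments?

7

Satisfying assignments:
  P=0 Q=0 R=1 S=0 T=0
  P=0 Q=0 R=1 S=0 T=1
  P=0 Q=1 R=1 S=0 T=0
  P=0 Q=1 R=1 S=0 T=1
  P=1 Q=0 R=0 S=0 T=1
  P=1 Q=0 R=1 S=0 T=1
  P=1 Q=1 R=1 S=0 T=1
Count: 7.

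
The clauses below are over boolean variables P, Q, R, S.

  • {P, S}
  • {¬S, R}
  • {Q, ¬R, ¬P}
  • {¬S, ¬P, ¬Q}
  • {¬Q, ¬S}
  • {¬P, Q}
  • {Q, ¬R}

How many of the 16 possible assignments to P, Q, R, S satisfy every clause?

2

The models are:
  P=1 Q=1 R=0 S=0
  P=1 Q=1 R=1 S=0
Count: 2.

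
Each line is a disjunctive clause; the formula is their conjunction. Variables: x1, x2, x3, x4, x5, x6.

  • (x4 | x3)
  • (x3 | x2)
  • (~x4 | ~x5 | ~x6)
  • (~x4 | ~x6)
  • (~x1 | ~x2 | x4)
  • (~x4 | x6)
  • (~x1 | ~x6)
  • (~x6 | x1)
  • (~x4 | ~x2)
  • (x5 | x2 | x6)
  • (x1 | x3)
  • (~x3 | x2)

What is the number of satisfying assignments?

The models are:
  x1=F x2=T x3=T x4=F x5=F x6=F
  x1=F x2=T x3=T x4=F x5=T x6=F
Count: 2.

2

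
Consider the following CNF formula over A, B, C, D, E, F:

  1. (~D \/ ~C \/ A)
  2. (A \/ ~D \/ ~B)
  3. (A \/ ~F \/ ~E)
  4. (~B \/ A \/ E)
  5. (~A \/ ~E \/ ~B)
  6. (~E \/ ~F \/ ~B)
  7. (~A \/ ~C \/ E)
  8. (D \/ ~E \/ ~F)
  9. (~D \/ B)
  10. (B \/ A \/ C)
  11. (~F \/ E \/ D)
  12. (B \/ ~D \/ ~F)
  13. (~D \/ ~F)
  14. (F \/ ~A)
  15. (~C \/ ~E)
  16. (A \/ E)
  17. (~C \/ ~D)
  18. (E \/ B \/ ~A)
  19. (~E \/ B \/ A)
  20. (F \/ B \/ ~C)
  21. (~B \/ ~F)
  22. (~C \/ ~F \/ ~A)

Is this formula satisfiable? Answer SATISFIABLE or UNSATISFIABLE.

SATISFIABLE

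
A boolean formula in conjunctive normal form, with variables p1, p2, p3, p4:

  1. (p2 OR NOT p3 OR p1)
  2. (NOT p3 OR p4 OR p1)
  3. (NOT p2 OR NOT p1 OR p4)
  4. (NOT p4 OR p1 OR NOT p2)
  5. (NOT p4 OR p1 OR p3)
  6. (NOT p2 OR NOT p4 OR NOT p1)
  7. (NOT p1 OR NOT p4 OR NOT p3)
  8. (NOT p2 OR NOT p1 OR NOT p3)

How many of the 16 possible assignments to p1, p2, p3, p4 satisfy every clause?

5

Satisfying assignments:
  p1=F p2=F p3=F p4=F
  p1=F p2=T p3=F p4=F
  p1=T p2=F p3=F p4=F
  p1=T p2=F p3=F p4=T
  p1=T p2=F p3=T p4=F
Count: 5.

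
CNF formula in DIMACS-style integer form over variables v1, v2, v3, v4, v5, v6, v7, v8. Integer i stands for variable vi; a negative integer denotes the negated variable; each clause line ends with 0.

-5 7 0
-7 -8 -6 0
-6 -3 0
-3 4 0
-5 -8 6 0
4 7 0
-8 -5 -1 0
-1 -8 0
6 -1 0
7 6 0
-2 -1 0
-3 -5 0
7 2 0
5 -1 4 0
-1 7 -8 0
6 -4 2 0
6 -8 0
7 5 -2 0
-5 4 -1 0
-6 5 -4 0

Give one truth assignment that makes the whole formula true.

v1 = F, v2 = T, v3 = F, v4 = F, v5 = F, v6 = T, v7 = T, v8 = F

v1 occurs only negated in the remaining clauses — set v1 = False.
Pure literal: v3 appears only negated; assign v3 = False.
Branch on v2: take v2 = True.
Branch on v4: take v4 = False.
  then v7 is forced to True.
Try v5 = False.
The remaining clauses are satisfied by v6 = True, v8 = False.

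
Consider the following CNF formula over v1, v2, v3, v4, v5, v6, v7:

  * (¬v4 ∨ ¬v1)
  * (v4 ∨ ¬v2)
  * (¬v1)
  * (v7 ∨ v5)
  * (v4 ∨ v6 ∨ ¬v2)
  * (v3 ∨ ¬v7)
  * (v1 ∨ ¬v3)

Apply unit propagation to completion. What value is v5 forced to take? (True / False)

True

(¬v1) stands alone — v1 = False.
(v1 ∨ ¬v3): since v1 = False, the clause reduces to (¬v3). v3 = False.
From (v3 ∨ ¬v7) and v3 = False: v7 = False.
From (v7 ∨ v5) and v7 = False: v5 = True.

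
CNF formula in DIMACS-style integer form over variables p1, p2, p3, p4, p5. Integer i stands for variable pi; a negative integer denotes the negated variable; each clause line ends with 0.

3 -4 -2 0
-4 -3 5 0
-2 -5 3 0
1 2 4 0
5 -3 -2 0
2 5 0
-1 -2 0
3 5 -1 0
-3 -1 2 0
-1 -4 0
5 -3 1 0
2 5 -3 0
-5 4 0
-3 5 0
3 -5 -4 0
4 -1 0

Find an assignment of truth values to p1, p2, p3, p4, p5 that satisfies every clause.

p1 = F, p2 = T, p3 = T, p4 = T, p5 = T

Check each clause:
  1. (p3 \/ ~p4 \/ ~p2) — p3 is true.
  2. (~p3 \/ ~p4 \/ p5) — p5 is true.
  3. (~p2 \/ ~p5 \/ p3) — p3 is true.
  4. (p4 \/ p1 \/ p2) — p2 is true.
  5. (p5 \/ ~p3 \/ ~p2) — p5 is true.
  6. (p5 \/ p2) — p2 is true.
  7. (~p1 \/ ~p2) — ~p1 is true.
  8. (p3 \/ ~p1 \/ p5) — p3 is true.
  9. (p2 \/ ~p3 \/ ~p1) — p2 is true.
  10. (~p1 \/ ~p4) — ~p1 is true.
  11. (~p3 \/ p5 \/ p1) — p5 is true.
  12. (p2 \/ ~p3 \/ p5) — p5 is true.
  13. (p4 \/ ~p5) — p4 is true.
  14. (~p3 \/ p5) — p5 is true.
  15. (p3 \/ ~p5 \/ ~p4) — p3 is true.
  16. (p4 \/ ~p1) — p4 is true.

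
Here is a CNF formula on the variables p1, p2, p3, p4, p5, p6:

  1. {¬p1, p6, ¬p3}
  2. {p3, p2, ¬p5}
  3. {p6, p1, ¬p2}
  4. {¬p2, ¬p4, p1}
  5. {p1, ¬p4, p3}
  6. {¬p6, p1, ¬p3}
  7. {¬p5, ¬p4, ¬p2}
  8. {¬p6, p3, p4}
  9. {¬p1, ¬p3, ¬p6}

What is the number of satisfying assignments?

12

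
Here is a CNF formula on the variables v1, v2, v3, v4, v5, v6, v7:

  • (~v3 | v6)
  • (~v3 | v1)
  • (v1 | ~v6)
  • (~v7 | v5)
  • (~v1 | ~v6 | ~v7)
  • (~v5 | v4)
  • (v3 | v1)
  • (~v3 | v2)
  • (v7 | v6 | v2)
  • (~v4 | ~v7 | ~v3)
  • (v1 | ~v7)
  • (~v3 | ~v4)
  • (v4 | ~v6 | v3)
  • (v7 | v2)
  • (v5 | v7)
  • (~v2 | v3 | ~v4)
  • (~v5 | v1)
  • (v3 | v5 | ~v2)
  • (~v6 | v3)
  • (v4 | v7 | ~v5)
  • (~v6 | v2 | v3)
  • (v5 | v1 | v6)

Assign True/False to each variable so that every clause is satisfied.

v1=True, v2=False, v3=False, v4=True, v5=True, v6=False, v7=True

Set v1 = True and propagate.
Try v2 = False.
  then v3 is forced to False.
  then v7 is forced to True.
  then v5 is forced to True.
  then v6 is forced to False.
  then v4 is forced to True.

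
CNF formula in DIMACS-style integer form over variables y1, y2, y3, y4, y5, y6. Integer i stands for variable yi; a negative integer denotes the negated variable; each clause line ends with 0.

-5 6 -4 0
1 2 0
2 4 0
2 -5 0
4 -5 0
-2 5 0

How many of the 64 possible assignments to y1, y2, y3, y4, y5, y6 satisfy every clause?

8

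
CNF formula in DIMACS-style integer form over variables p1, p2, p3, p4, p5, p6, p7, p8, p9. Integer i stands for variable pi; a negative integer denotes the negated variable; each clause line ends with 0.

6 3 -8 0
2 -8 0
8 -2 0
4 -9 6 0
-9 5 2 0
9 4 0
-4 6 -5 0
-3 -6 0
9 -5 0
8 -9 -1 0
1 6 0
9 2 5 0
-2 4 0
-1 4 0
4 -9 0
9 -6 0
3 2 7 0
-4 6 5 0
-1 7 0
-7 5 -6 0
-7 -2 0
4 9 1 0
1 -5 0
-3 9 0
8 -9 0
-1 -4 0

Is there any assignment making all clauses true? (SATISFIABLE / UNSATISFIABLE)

SATISFIABLE

Set p1 = False and propagate.
  then p6 is forced to True.
  then p3 is forced to False.
  then p9 is forced to True.
  then p4 is forced to True.
  then p5 is forced to False.
  then p2 is forced to True.
  then p8 is forced to True.
  then p7 is forced to False.
Every clause has at least one true literal under this assignment.
So p1=0  p2=1  p3=0  p4=1  p5=0  p6=1  p7=0  p8=1  p9=1 is a satisfying assignment.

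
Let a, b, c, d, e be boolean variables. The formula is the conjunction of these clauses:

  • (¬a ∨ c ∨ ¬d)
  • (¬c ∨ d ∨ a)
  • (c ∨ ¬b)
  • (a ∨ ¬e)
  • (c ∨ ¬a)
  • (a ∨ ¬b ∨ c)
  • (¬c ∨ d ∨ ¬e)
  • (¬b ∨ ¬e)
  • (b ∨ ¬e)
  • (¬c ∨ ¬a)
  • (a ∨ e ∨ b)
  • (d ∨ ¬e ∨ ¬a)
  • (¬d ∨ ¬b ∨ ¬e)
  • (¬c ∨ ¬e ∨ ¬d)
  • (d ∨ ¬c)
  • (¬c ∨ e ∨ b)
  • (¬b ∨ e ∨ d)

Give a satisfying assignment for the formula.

a=F, b=T, c=T, d=T, e=F

Branch on a: take a = False.
  then e is forced to False.
  then b is forced to True.
  then c is forced to True.
  then d is forced to True.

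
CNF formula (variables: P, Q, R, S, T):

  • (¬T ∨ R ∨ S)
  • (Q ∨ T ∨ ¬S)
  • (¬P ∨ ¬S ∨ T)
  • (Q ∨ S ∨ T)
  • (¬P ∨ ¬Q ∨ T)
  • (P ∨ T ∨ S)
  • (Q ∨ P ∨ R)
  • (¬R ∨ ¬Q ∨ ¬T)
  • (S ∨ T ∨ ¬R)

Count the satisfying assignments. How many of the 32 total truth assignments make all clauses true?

9

Case analysis on T and S:
  T=1, S=1: 5 of the 8 assignments to (P,Q,R) work.
  T=1, S=0: remaining (P,Q,R) ∈ {(0,0,1); (1,0,1)} — 2.
  T=0, S=1: remaining (P,Q,R) ∈ {(0,1,0); (0,1,1)} — 2.
  T=0, S=0: a clause becomes empty — 0.
Total: 5 + 2 + 2 + 0 = 9.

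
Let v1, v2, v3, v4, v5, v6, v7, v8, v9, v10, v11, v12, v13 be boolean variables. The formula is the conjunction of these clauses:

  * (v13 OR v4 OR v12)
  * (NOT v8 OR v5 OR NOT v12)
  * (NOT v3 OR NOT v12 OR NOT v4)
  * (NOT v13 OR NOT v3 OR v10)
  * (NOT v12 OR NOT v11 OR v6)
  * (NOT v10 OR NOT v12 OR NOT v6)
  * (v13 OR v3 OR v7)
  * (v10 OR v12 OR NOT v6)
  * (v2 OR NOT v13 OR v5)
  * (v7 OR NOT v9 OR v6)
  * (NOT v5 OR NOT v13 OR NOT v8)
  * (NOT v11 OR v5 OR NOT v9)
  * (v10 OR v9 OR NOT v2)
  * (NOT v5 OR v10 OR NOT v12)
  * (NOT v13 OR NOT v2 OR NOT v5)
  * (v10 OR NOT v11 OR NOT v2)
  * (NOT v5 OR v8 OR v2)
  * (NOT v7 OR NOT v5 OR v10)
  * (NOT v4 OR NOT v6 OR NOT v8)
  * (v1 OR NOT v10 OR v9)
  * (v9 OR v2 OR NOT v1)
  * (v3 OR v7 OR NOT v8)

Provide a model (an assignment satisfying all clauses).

v1 = T, v2 = F, v3 = T, v4 = T, v5 = F, v6 = F, v7 = T, v8 = T, v9 = T, v10 = T, v11 = F, v12 = F, v13 = F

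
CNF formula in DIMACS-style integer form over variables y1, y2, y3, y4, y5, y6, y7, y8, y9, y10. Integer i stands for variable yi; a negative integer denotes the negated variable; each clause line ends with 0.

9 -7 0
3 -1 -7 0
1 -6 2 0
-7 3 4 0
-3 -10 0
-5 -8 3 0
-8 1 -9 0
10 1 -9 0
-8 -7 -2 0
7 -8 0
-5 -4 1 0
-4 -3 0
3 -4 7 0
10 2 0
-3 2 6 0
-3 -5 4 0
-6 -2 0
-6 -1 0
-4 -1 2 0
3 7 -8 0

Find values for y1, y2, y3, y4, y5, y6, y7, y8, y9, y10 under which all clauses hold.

y1 = T, y2 = T, y3 = F, y4 = F, y5 = F, y6 = F, y7 = F, y8 = F, y9 = F, y10 = T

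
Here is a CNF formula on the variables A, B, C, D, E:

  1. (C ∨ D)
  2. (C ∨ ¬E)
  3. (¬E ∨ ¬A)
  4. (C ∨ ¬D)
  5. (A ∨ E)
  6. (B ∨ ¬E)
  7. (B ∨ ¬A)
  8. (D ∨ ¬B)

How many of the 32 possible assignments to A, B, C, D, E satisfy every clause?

2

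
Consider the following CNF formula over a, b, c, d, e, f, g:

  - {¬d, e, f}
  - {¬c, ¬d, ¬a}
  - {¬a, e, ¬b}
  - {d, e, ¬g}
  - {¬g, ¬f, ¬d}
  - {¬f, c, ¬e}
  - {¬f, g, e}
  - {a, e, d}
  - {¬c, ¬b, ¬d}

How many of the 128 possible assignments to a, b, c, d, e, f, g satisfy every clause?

Case analysis on d and e:
  d=T, e=T: 11 of the 32 assignments to (a,b,c,f,g) work.
  d=T, e=F: a clause becomes empty — 0.
  d=F, e=T: a, b, g free; 3 ways for (c,f) × 2^3 = 24.
  d=F, e=F: remaining (a,b,c,f,g) ∈ {(T,F,F,F,F); (T,F,T,F,F)} — 2.
Total: 11 + 0 + 24 + 2 = 37.

37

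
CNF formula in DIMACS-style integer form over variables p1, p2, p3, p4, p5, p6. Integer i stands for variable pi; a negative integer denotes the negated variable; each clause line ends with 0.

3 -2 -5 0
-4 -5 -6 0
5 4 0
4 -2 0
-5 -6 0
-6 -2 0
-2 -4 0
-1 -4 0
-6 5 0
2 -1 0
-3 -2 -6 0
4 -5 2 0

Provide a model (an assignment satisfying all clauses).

p1=F, p2=F, p3=T, p4=T, p5=F, p6=F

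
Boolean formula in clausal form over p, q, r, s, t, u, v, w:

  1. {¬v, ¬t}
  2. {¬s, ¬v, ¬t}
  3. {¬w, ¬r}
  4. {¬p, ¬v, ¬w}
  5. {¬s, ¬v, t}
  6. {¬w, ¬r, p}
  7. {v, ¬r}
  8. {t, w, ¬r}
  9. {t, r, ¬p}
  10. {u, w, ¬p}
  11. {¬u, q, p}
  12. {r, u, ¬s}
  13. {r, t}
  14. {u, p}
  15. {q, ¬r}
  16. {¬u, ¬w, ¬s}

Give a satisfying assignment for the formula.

p=1, q=0, r=0, s=0, t=1, u=0, v=0, w=1

Check each clause:
  1. {¬t, ¬v} — ¬v is true.
  2. {¬v, ¬t, ¬s} — ¬v is true.
  3. {¬w, ¬r} — ¬r is true.
  4. {¬p, ¬w, ¬v} — ¬v is true.
  5. {¬v, t, ¬s} — ¬v is true.
  6. {¬w, ¬r, p} — p is true.
  7. {¬r, v} — ¬r is true.
  8. {¬r, w, t} — w is true.
  9. {t, r, ¬p} — t is true.
  10. {w, ¬p, u} — w is true.
  11. {p, ¬u, q} — p is true.
  12. {r, u, ¬s} — ¬s is true.
  13. {r, t} — t is true.
  14. {u, p} — p is true.
  15. {q, ¬r} — ¬r is true.
  16. {¬u, ¬s, ¬w} — ¬u is true.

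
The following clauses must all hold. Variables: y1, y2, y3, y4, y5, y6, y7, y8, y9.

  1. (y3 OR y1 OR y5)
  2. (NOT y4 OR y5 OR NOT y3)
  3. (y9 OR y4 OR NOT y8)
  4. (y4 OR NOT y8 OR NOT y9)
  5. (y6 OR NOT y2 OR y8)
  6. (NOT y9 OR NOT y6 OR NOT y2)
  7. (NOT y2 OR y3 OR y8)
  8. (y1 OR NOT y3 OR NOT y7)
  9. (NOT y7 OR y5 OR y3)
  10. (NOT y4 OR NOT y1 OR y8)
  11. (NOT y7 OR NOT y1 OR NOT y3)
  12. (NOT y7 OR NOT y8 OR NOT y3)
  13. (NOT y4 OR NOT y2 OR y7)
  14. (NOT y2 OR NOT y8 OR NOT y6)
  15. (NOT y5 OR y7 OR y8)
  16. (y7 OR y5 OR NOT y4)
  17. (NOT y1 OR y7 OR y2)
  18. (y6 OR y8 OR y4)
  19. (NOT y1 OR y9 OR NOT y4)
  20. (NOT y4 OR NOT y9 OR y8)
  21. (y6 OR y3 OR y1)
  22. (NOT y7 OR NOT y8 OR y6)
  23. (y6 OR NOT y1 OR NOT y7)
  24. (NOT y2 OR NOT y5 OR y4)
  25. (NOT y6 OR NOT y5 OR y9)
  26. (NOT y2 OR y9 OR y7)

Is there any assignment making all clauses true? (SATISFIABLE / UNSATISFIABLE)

Set y1 = False and propagate.
The remaining clauses are satisfied by y2 = False, y3 = True, y4 = True, y5 = True, y6 = False, y7 = False, y8 = True, y9 = False.
Every clause has at least one true literal under this assignment.
So y1=F, y2=F, y3=T, y4=T, y5=T, y6=F, y7=F, y8=T, y9=F is a satisfying assignment.

SATISFIABLE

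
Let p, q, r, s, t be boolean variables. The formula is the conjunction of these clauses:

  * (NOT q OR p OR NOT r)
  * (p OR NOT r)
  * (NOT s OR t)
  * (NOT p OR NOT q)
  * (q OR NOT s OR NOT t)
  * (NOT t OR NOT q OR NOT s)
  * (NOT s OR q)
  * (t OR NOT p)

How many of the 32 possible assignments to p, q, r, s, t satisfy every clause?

6

Satisfying assignments:
  p=0 q=0 r=0 s=0 t=0
  p=0 q=0 r=0 s=0 t=1
  p=0 q=1 r=0 s=0 t=0
  p=0 q=1 r=0 s=0 t=1
  p=1 q=0 r=0 s=0 t=1
  p=1 q=0 r=1 s=0 t=1
Count: 6.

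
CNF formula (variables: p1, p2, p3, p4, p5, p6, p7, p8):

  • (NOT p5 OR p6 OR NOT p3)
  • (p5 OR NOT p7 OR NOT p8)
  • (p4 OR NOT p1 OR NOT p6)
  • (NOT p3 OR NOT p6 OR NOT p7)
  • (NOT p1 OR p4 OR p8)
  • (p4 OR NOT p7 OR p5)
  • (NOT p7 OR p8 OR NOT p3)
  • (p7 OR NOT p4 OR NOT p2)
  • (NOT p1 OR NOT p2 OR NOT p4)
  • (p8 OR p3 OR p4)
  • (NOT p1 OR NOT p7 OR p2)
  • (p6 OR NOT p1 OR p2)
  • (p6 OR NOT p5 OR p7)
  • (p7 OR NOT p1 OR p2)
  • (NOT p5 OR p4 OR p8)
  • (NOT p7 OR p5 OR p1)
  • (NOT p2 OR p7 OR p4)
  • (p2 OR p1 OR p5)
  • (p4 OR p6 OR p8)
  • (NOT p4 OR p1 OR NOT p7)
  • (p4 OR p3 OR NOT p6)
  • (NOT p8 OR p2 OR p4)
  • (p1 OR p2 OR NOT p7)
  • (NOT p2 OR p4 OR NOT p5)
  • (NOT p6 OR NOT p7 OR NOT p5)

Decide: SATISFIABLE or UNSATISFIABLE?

SATISFIABLE

Set p1 = False and propagate.
The remaining clauses are satisfied by p2 = False, p3 = True, p4 = True, p5 = True, p6 = True, p7 = False, p8 = False.
Every clause has at least one true literal under this assignment.
So p1=F  p2=F  p3=T  p4=T  p5=T  p6=T  p7=F  p8=F is a satisfying assignment.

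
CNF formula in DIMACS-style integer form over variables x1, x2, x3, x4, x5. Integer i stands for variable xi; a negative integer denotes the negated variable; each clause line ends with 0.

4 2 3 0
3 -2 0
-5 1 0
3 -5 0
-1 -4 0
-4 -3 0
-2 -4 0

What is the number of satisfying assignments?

7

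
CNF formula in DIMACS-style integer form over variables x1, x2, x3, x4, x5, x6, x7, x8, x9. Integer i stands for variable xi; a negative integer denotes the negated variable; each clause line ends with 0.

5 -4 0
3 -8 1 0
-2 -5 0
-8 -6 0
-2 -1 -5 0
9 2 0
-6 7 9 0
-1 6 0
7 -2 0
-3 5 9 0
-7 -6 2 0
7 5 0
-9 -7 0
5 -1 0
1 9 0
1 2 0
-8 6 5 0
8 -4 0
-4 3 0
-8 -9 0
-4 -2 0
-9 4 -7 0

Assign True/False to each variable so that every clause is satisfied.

x1=True, x2=False, x3=True, x4=False, x5=True, x6=True, x7=False, x8=False, x9=True

Check each clause:
  1. (~x4 \/ x5) — ~x4 is true.
  2. (x3 \/ x1 \/ ~x8) — ~x8 is true.
  3. (~x2 \/ ~x5) — ~x2 is true.
  4. (~x6 \/ ~x8) — ~x8 is true.
  5. (~x2 \/ ~x1 \/ ~x5) — ~x2 is true.
  6. (x9 \/ x2) — x9 is true.
  7. (~x6 \/ x9 \/ x7) — x9 is true.
  8. (x6 \/ ~x1) — x6 is true.
  9. (x7 \/ ~x2) — ~x2 is true.
  10. (x9 \/ x5 \/ ~x3) — x9 is true.
  11. (~x6 \/ ~x7 \/ x2) — ~x7 is true.
  12. (x5 \/ x7) — x5 is true.
  13. (~x7 \/ ~x9) — ~x7 is true.
  14. (~x1 \/ x5) — x5 is true.
  15. (x9 \/ x1) — x1 is true.
  16. (x1 \/ x2) — x1 is true.
  17. (x5 \/ ~x8 \/ x6) — ~x8 is true.
  18. (~x4 \/ x8) — ~x4 is true.
  19. (~x4 \/ x3) — x3 is true.
  20. (~x8 \/ ~x9) — ~x8 is true.
  21. (~x2 \/ ~x4) — ~x4 is true.
  22. (~x9 \/ x4 \/ ~x7) — ~x7 is true.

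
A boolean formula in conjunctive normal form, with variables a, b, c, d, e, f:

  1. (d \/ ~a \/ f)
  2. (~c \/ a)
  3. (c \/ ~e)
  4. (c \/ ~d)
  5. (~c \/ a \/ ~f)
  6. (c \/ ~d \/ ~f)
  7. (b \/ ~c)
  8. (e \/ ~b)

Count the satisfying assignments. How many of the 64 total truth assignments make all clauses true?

6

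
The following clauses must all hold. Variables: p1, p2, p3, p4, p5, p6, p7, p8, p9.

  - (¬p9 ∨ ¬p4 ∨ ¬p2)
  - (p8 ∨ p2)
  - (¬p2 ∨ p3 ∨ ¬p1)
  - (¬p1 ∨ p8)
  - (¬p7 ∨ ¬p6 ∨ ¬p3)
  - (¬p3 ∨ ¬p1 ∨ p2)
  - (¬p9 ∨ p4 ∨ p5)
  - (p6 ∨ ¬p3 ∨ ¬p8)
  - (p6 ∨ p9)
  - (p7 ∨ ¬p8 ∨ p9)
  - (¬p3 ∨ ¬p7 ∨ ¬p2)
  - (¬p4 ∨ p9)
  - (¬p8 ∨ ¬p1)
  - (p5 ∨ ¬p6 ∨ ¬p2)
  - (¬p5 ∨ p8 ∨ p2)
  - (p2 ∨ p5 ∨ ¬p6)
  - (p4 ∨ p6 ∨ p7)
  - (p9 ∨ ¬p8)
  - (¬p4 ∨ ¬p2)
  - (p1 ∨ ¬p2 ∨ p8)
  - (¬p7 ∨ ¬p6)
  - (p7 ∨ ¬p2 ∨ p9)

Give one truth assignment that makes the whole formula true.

p1 = 0, p2 = 0, p3 = 0, p4 = 1, p5 = 1, p6 = 1, p7 = 0, p8 = 1, p9 = 1

Set p1 = False and propagate.
Branch on p2: take p2 = False.
  then p8 is forced to True.
  then p9 is forced to True.
Branch on p3: take p3 = False.
For the remaining variables, p4 = True, p5 = True, p6 = True, p7 = False works.
Check each clause:
  1. (¬p4 ∨ ¬p9 ∨ ¬p2) — ¬p2 is true.
  2. (p2 ∨ p8) — p8 is true.
  3. (¬p1 ∨ p3 ∨ ¬p2) — ¬p1 is true.
  4. (¬p1 ∨ p8) — p8 is true.
  5. (¬p7 ∨ ¬p6 ∨ ¬p3) — ¬p7 is true.
  6. (¬p3 ∨ p2 ∨ ¬p1) — ¬p3 is true.
  7. (p4 ∨ p5 ∨ ¬p9) — p4 is true.
  8. (¬p8 ∨ p6 ∨ ¬p3) — ¬p3 is true.
  9. (p9 ∨ p6) — p9 is true.
  10. (p7 ∨ p9 ∨ ¬p8) — p9 is true.
  11. (¬p7 ∨ ¬p3 ∨ ¬p2) — ¬p7 is true.
  12. (¬p4 ∨ p9) — p9 is true.
  13. (¬p8 ∨ ¬p1) — ¬p1 is true.
  14. (p5 ∨ ¬p6 ∨ ¬p2) — p5 is true.
  15. (p2 ∨ ¬p5 ∨ p8) — p8 is true.
  16. (¬p6 ∨ p2 ∨ p5) — p5 is true.
  17. (p4 ∨ p7 ∨ p6) — p4 is true.
  18. (p9 ∨ ¬p8) — p9 is true.
  19. (¬p2 ∨ ¬p4) — ¬p2 is true.
  20. (p8 ∨ ¬p2 ∨ p1) — p8 is true.
  21. (¬p6 ∨ ¬p7) — ¬p7 is true.
  22. (p7 ∨ ¬p2 ∨ p9) — p9 is true.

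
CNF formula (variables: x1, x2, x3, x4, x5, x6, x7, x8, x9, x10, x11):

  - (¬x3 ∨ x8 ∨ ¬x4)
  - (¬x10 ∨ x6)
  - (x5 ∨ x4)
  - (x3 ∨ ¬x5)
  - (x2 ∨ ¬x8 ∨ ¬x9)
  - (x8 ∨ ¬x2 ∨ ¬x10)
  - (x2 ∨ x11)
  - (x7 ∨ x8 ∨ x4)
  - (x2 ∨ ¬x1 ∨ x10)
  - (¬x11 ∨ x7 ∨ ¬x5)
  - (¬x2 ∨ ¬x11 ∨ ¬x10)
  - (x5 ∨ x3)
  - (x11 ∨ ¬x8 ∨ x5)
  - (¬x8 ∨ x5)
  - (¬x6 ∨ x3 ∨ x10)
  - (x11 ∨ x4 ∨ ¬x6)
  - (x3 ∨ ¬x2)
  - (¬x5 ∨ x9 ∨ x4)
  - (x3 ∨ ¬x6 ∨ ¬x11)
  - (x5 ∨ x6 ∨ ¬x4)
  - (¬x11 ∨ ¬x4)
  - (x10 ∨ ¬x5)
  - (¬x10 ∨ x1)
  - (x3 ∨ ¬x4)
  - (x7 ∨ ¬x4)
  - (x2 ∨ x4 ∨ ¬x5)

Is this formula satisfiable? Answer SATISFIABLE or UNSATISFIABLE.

x7 occurs only positively in the remaining clauses — set x7 = True.
Branch on x1: take x1 = True.
Branch on x2: take x2 = True.
  then x3 is forced to True.
Branch on x4: take x4 = True.
  then x8 is forced to True.
  then x5 is forced to True.
  then x11 is forced to False.
  then x10 is forced to True.
  then x6 is forced to True.
x9 is now unconstrained; take x9 = False.
So x1=True, x2=True, x3=True, x4=True, x5=True, x6=True, x7=True, x8=True, x9=False, x10=True, x11=False is a satisfying assignment.

SATISFIABLE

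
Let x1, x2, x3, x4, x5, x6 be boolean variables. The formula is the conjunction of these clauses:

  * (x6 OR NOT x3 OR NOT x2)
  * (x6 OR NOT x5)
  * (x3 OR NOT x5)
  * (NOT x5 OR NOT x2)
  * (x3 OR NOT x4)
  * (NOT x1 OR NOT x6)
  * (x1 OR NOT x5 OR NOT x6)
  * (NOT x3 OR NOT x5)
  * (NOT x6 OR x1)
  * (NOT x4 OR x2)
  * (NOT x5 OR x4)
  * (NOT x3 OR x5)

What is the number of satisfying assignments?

The models are:
  x1=0 x2=0 x3=0 x4=0 x5=0 x6=0
  x1=0 x2=1 x3=0 x4=0 x5=0 x6=0
  x1=1 x2=0 x3=0 x4=0 x5=0 x6=0
  x1=1 x2=1 x3=0 x4=0 x5=0 x6=0
Count: 4.

4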